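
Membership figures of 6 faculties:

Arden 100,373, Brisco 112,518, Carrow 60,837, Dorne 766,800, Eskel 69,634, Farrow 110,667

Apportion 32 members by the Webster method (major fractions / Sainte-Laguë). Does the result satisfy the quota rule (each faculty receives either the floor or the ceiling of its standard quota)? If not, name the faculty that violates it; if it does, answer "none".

Dorne

Standard quotas: Arden 2.631, Brisco 2.949, Carrow 1.595, Dorne 20.099, Eskel 1.825, Farrow 2.901.
Webster allocation: Arden 3, Brisco 3, Carrow 2, Dorne 19, Eskel 2, Farrow 3.
Dorne has quota 20.099 (lower 20, upper 21) but receives 19 — outside the quota interval.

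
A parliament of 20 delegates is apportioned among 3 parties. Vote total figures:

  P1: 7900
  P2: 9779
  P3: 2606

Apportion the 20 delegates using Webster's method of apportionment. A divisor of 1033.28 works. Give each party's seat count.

P1: 8, P2: 9, P3: 3

With modified divisor 1033.28: modified quotas P1 7.646, P2 9.464, P3 2.522.
Rounding to the nearest integer: P1 8, P2 9, P3 3 (total 20).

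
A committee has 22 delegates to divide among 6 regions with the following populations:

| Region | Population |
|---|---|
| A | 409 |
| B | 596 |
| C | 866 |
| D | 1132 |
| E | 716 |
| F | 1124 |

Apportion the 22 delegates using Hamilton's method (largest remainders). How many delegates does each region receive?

A=2, B=3, C=4, D=5, E=3, F=5

Standard divisor: 4843 ÷ 22 ≈ 220.136.
Standard quotas: A 1.858, B 2.707, C 3.934, D 5.142, E 3.253, F 5.106.
Lower quotas: A 1, B 2, C 3, D 5, E 3, F 5 (sum 19, leaving 3 seats).
Remainders in descending order: C 0.934, A 0.858, B 0.707, E 0.253, D 0.142, F 0.106.
Largest remainders: C, A, B receive the extra seats.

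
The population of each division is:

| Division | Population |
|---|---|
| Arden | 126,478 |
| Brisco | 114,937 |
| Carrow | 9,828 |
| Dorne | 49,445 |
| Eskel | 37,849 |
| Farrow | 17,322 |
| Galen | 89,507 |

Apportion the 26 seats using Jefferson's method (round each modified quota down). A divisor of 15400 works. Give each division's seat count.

With modified divisor 15400: modified quotas Arden 8.213, Brisco 7.463, Carrow 0.638, Dorne 3.211, Eskel 2.458, Farrow 1.125, Galen 5.812.
Rounding down: Arden 8, Brisco 7, Carrow 0, Dorne 3, Eskel 2, Farrow 1, Galen 5 (total 26).

Arden 8; Brisco 7; Carrow 0; Dorne 3; Eskel 2; Farrow 1; Galen 5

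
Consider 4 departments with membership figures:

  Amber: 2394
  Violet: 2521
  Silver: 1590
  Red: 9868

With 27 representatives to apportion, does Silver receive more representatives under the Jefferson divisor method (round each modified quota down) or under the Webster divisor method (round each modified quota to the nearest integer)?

Jefferson: Amber 4, Violet 4, Silver 2, Red 17.
Webster: Amber 4, Violet 4, Silver 3, Red 16.
Silver gets 2 under Jefferson and 3 under Webster.

Webster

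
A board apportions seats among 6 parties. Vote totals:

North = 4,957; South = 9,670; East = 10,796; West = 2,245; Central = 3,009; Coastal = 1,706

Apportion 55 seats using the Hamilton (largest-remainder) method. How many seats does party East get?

Standard divisor: 32383 ÷ 55 ≈ 588.782.
Standard quotas: North 8.4191, South 16.4237, East 18.3362, West 3.8130, Central 5.1106, Coastal 2.8975.
Lower quotas: North 8, South 16, East 18, West 3, Central 5, Coastal 2 (sum 52, leaving 3 seats).
Remainders in descending order: Coastal 0.8975, West 0.8130, South 0.4237, North 0.4191, East 0.3362, Central 0.1106.
Largest remainders: Coastal, West, South receive the extra seats.
East receives 18.

18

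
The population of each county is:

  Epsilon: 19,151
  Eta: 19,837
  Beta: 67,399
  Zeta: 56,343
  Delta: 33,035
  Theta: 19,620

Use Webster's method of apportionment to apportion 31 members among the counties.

Epsilon=3, Eta=3, Beta=9, Zeta=8, Delta=5, Theta=3

Standard divisor 215385/31 ≈ 6947.903; standard quotas: Epsilon 2.756, Eta 2.855, Beta 9.701, Zeta 8.109, Delta 4.755, Theta 2.824.
Rounding to the nearest integer gives 3, 3, 10, 8, 5, 3 = 32 seats, so the divisor must be adjusted.
With modified divisor 7200: modified quotas Epsilon 2.660, Eta 2.755, Beta 9.361, Zeta 7.825, Delta 4.588, Theta 2.725.
Rounding to the nearest integer: Epsilon 3, Eta 3, Beta 9, Zeta 8, Delta 5, Theta 3 (total 31).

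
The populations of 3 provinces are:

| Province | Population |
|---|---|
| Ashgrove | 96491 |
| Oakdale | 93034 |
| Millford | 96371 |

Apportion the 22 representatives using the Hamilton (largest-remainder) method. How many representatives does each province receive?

Total 285896; standard divisor 285896/22 ≈ 12995.273.
Standard quotas: Ashgrove 7.4251, Oakdale 7.1591, Millford 7.4159.
Lower quotas: Ashgrove 7, Oakdale 7, Millford 7 (sum 21, leaving 1 seat).
Remainders in descending order: Ashgrove 0.4251, Millford 0.4159, Oakdale 0.1591.
The surplus seat goes to Ashgrove.

Ashgrove: 8; Oakdale: 7; Millford: 7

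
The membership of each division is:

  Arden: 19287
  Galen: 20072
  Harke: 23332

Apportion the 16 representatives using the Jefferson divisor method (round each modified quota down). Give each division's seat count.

Arden 5, Galen 5, Harke 6

Standard divisor 62691/16 ≈ 3918.188; standard quotas: Arden 4.922, Galen 5.123, Harke 5.955.
Rounding down gives 4, 5, 5 = 14 seats, so the divisor must be adjusted.
With modified divisor 3600: modified quotas Arden 5.357, Galen 5.576, Harke 6.481.
Rounding down: Arden 5, Galen 5, Harke 6 (total 16).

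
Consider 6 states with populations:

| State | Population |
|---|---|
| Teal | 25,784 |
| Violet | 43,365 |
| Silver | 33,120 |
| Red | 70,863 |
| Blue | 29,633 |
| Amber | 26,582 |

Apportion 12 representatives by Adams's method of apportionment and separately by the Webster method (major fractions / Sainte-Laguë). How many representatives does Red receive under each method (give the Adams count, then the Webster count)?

3 and 4

Adams: Teal 1, Violet 2, Silver 2, Red 3, Blue 2, Amber 2.
Webster: Teal 1, Violet 2, Silver 2, Red 4, Blue 2, Amber 1.
Red gets 3 under Adams and 4 under Webster.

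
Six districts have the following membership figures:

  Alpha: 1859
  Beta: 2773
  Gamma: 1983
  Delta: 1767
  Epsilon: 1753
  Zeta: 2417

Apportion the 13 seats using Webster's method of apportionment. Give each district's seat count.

Standard divisor 12552/13 ≈ 965.538; standard quotas: Alpha 1.925, Beta 2.872, Gamma 2.054, Delta 1.830, Epsilon 1.816, Zeta 2.503.
Rounding to the nearest integer gives 2, 3, 2, 2, 2, 3 = 14 seats, so the divisor must be adjusted.
With modified divisor 1000: modified quotas Alpha 1.859, Beta 2.773, Gamma 1.983, Delta 1.767, Epsilon 1.753, Zeta 2.417.
Rounding to the nearest integer: Alpha 2, Beta 3, Gamma 2, Delta 2, Epsilon 2, Zeta 2 (total 13).

Alpha 2, Beta 3, Gamma 2, Delta 2, Epsilon 2, Zeta 2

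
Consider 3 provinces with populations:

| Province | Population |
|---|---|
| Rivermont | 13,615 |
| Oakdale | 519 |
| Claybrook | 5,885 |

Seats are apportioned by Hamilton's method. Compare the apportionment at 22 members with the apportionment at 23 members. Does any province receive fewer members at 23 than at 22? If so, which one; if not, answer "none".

At 22 seats: Rivermont 15, Oakdale 1, Claybrook 6.
At 23 seats: Rivermont 16, Oakdale 0, Claybrook 7.
Oakdale drops from 1 to 0.

Oakdale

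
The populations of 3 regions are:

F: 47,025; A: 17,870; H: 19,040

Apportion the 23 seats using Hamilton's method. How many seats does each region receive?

Standard divisor: 83935 ÷ 23 ≈ 3649.348.
Standard quotas: F 12.8859, A 4.8968, H 5.2174.
Lower quotas: F 12, A 4, H 5 (sum 21, leaving 2 seats).
Remainders in descending order: A 0.8968, F 0.8859, H 0.2174.
The surplus seats go to A, F.

F 13; A 5; H 5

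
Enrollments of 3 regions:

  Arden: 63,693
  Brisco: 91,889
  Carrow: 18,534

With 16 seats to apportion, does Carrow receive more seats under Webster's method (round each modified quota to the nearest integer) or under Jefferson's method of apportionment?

Webster

Webster: Arden 6, Brisco 8, Carrow 2.
Jefferson: Arden 6, Brisco 9, Carrow 1.
Carrow gets 2 under Webster and 1 under Jefferson.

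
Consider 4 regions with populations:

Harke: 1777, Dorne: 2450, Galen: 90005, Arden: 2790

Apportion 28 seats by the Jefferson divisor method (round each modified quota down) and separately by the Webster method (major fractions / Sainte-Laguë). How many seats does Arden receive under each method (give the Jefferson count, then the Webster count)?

Jefferson: Harke 0, Dorne 0, Galen 28, Arden 0.
Webster: Harke 1, Dorne 1, Galen 25, Arden 1.
Arden gets 0 under Jefferson and 1 under Webster.

0 and 1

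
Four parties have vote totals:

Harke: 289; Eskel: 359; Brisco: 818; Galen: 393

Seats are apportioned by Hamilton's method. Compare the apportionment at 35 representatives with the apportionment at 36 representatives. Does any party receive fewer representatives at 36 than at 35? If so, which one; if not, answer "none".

Harke

At 35 seats: Harke 6, Eskel 7, Brisco 15, Galen 7.
At 36 seats: Harke 5, Eskel 7, Brisco 16, Galen 8.
Harke drops from 6 to 5.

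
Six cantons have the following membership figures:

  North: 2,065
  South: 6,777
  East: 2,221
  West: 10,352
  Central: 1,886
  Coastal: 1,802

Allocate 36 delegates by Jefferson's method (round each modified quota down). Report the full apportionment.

North=3, South=10, East=3, West=16, Central=2, Coastal=2

Standard divisor 25103/36 ≈ 697.306; standard quotas: North 2.961, South 9.719, East 3.185, West 14.846, Central 2.705, Coastal 2.584.
Rounding down gives 2, 9, 3, 14, 2, 2 = 32 seats, so the divisor must be adjusted.
With modified divisor 640: modified quotas North 3.227, South 10.589, East 3.470, West 16.175, Central 2.947, Coastal 2.816.
Rounding down: North 3, South 10, East 3, West 16, Central 2, Coastal 2 (total 36).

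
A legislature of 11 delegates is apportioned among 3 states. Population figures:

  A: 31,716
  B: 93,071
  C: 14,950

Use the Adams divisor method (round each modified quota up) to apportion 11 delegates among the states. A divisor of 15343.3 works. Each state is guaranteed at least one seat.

With modified divisor 15343.3: modified quotas A 2.067, B 6.066, C 0.974.
Rounding up: A 3, B 7, C 1 (total 11).

A=3, B=7, C=1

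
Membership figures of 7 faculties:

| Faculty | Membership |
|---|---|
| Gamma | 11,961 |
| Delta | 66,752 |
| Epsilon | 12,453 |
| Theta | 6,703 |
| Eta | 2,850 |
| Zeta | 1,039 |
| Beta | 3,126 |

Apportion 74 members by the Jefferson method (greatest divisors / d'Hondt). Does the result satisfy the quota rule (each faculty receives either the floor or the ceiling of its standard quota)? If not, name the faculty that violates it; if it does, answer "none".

Standard quotas: Gamma 8.439, Delta 47.096, Epsilon 8.786, Theta 4.729, Eta 2.011, Zeta 0.733, Beta 2.206.
Jefferson allocation: Gamma 8, Delta 49, Epsilon 9, Theta 4, Eta 2, Zeta 0, Beta 2.
Delta has quota 47.096 (lower 47, upper 48) but receives 49 — outside the quota interval.

Delta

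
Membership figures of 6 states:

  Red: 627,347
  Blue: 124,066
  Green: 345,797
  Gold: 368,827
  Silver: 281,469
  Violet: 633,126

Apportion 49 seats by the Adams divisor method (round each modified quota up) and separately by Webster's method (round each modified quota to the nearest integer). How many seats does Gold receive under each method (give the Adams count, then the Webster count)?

Adams: Red 12, Blue 3, Green 7, Gold 8, Silver 6, Violet 13.
Webster: Red 13, Blue 3, Green 7, Gold 7, Silver 6, Violet 13.
Gold gets 8 under Adams and 7 under Webster.

8 and 7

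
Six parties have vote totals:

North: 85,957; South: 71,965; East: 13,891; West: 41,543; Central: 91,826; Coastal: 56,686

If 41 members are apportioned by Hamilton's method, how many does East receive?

2

The standard divisor is 361868/41 ≈ 8826.049.
Standard quotas: North 9.7390, South 8.1537, East 1.5739, West 4.7069, Central 10.4040, Coastal 6.4226.
Lower quotas: North 9, South 8, East 1, West 4, Central 10, Coastal 6 (sum 38, leaving 3 seats).
Remainders in descending order: North 0.7390, West 0.7069, East 0.5739, Coastal 0.4226, Central 0.4040, South 0.1537.
The surplus seats go to North, West, East.
East receives 2.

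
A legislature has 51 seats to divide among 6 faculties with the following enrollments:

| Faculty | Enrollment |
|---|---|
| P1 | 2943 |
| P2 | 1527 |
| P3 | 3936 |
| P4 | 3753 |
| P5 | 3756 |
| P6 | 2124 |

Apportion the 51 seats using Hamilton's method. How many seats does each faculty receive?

P1 8; P2 4; P3 11; P4 11; P5 11; P6 6

Standard divisor: 18039 ÷ 51 ≈ 353.706.
Standard quotas: P1 8.320, P2 4.317, P3 11.128, P4 10.611, P5 10.619, P6 6.005.
Lower quotas: P1 8, P2 4, P3 11, P4 10, P5 10, P6 6 (sum 49, leaving 2 seats).
Remainders in descending order: P5 0.619, P4 0.611, P1 0.320, P2 0.317, P3 0.128, P6 0.005.
Largest remainders: P5, P4 receive the extra seats.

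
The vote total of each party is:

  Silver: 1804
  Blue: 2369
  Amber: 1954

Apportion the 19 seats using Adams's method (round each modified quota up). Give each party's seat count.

Silver 6, Blue 7, Amber 6

Standard divisor 6127/19 ≈ 322.474; standard quotas: Silver 5.594, Blue 7.346, Amber 6.059.
Rounding up gives 6, 8, 7 = 21 seats, so the divisor must be adjusted.
With modified divisor 350: modified quotas Silver 5.154, Blue 6.769, Amber 5.583.
Rounding up: Silver 6, Blue 7, Amber 6 (total 19).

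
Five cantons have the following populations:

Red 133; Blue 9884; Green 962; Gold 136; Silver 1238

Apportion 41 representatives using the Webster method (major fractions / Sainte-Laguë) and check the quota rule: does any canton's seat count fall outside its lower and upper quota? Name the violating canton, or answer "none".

Blue

Standard quotas: Red 0.441, Blue 32.805, Green 3.193, Gold 0.451, Silver 4.109.
Webster allocation: Red 0, Blue 34, Green 3, Gold 0, Silver 4.
Blue has quota 32.805 (lower 32, upper 33) but receives 34 — outside the quota interval.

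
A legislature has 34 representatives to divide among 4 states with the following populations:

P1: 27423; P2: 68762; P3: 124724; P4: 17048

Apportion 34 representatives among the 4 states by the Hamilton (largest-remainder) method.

P1 4, P2 10, P3 18, P4 2

The standard divisor is 237957/34 ≈ 6998.735.
Standard quotas: P1 3.9183, P2 9.8249, P3 17.8209, P4 2.4359.
Lower quotas: P1 3, P2 9, P3 17, P4 2 (sum 31, leaving 3 seats).
Remainders in descending order: P1 0.9183, P2 0.8249, P3 0.8209, P4 0.4359.
The surplus seats go to P1, P2, P3.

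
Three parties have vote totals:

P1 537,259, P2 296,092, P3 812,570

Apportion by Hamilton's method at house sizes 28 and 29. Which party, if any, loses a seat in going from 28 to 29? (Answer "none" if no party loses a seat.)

At 28 seats: P1 9, P2 5, P3 14.
At 29 seats: P1 10, P2 5, P3 14.
No party's allocation decreased.

none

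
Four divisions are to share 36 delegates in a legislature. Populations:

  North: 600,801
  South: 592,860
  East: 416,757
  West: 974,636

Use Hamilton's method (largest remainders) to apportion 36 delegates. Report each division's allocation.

North=8; South=8; East=6; West=14

Standard divisor: 2585054 ÷ 36 ≈ 71807.056.
Standard quotas: North 8.3669, South 8.2563, East 5.8038, West 13.5730.
Lower quotas: North 8, South 8, East 5, West 13 (sum 34, leaving 2 seats).
Remainders in descending order: East 0.8038, West 0.5730, North 0.3669, South 0.2563.
The surplus seats go to East, West.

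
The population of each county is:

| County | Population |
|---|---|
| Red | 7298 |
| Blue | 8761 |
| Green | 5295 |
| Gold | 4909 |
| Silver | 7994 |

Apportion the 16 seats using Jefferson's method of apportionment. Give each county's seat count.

Red 4, Blue 4, Green 2, Gold 2, Silver 4

Standard divisor 34257/16 ≈ 2141.062; standard quotas: Red 3.409, Blue 4.092, Green 2.473, Gold 2.293, Silver 3.734.
Rounding down gives 3, 4, 2, 2, 3 = 14 seats, so the divisor must be adjusted.
With modified divisor 1800: modified quotas Red 4.054, Blue 4.867, Green 2.942, Gold 2.727, Silver 4.441.
Rounding down: Red 4, Blue 4, Green 2, Gold 2, Silver 4 (total 16).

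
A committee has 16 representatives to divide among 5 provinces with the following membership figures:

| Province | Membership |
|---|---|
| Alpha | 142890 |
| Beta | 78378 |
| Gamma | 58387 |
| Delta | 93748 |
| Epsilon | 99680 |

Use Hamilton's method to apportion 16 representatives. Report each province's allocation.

Alpha 5; Beta 3; Gamma 2; Delta 3; Epsilon 3

Total 473083; standard divisor 473083/16 ≈ 29567.688.
Standard quotas: Alpha 4.8326, Beta 2.6508, Gamma 1.9747, Delta 3.1706, Epsilon 3.3712.
Lower quotas: Alpha 4, Beta 2, Gamma 1, Delta 3, Epsilon 3 (sum 13, leaving 3 seats).
Remainders in descending order: Gamma 0.9747, Alpha 0.8326, Beta 0.6508, Epsilon 0.3712, Delta 0.1706.
Largest remainders: Gamma, Alpha, Beta receive the extra seats.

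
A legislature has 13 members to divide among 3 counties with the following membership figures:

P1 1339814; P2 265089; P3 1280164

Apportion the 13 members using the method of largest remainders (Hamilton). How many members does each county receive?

P1: 6, P2: 1, P3: 6

Total 2885067; standard divisor 2885067/13 ≈ 221928.231.
Standard quotas: P1 6.0371, P2 1.1945, P3 5.7684.
Lower quotas: P1 6, P2 1, P3 5 (sum 12, leaving 1 seat).
Remainders in descending order: P3 0.7684, P2 0.1945, P1 0.0371.
The surplus seat goes to P3.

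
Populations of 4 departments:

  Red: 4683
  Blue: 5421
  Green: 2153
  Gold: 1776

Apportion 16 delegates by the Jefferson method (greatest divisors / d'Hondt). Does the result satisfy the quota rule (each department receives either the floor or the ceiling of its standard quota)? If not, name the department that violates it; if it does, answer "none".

none

Standard quotas: Red 5.339, Blue 6.181, Green 2.455, Gold 2.025.
Jefferson allocation: Red 6, Blue 6, Green 2, Gold 2.
Every allocation lies between the lower and upper quota.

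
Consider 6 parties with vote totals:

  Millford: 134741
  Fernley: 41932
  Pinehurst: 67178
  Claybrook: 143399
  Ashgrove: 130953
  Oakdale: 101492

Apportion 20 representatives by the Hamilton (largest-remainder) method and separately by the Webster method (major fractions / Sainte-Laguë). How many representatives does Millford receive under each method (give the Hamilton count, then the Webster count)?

Hamilton: Millford 4, Fernley 2, Pinehurst 2, Claybrook 5, Ashgrove 4, Oakdale 3.
Webster: Millford 5, Fernley 1, Pinehurst 2, Claybrook 5, Ashgrove 4, Oakdale 3.
Millford gets 4 under Hamilton and 5 under Webster.

4 and 5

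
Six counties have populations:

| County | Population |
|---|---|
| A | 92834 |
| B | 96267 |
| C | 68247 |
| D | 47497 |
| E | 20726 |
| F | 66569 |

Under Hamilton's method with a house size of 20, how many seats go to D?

2

Standard divisor: 392140 ÷ 20 = 19607.
Standard quotas: A 4.7347, B 4.9098, C 3.4807, D 2.4225, E 1.0571, F 3.3952.
Lower quotas: A 4, B 4, C 3, D 2, E 1, F 3 (sum 17, leaving 3 seats).
Remainders in descending order: B 0.9098, A 0.7347, C 0.4807, D 0.4225, F 0.3952, E 0.0571.
Largest remainders: B, A, C receive the extra seats.
D receives 2.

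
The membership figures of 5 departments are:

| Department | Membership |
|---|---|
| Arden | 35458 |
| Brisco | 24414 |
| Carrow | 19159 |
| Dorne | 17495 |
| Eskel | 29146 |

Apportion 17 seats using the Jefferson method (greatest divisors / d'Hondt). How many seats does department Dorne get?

Standard divisor 125672/17 ≈ 7392.471; standard quotas: Arden 4.797, Brisco 3.303, Carrow 2.592, Dorne 2.367, Eskel 3.943.
Rounding down gives 4, 3, 2, 2, 3 = 14 seats, so the divisor must be adjusted.
With modified divisor 6200: modified quotas Arden 5.719, Brisco 3.938, Carrow 3.090, Dorne 2.822, Eskel 4.701.
Rounding down: Arden 5, Brisco 3, Carrow 3, Dorne 2, Eskel 4 (total 17).
Dorne receives 2.

2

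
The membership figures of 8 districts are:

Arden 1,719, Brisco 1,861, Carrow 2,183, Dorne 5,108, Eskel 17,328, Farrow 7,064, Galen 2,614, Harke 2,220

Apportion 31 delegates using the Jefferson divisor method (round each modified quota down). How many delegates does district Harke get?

1

Standard divisor 40097/31 ≈ 1293.452; standard quotas: Arden 1.329, Brisco 1.439, Carrow 1.688, Dorne 3.949, Eskel 13.397, Farrow 5.461, Galen 2.021, Harke 1.716.
Rounding down gives 1, 1, 1, 3, 13, 5, 2, 1 = 27 seats, so the divisor must be adjusted.
With modified divisor 1130: modified quotas Arden 1.521, Brisco 1.647, Carrow 1.932, Dorne 4.520, Eskel 15.335, Farrow 6.251, Galen 2.313, Harke 1.965.
Rounding down: Arden 1, Brisco 1, Carrow 1, Dorne 4, Eskel 15, Farrow 6, Galen 2, Harke 1 (total 31).
Harke receives 1.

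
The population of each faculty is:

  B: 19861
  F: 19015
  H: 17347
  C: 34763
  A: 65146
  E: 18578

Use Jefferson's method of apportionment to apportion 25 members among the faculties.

B: 3, F: 3, H: 2, C: 5, A: 10, E: 2

Standard divisor 174710/25 ≈ 6988.4; standard quotas: B 2.842, F 2.721, H 2.482, C 4.974, A 9.322, E 2.658.
Rounding down gives 2, 2, 2, 4, 9, 2 = 21 seats, so the divisor must be adjusted.
With modified divisor 6270: modified quotas B 3.168, F 3.033, H 2.767, C 5.544, A 10.390, E 2.963.
Rounding down: B 3, F 3, H 2, C 5, A 10, E 2 (total 25).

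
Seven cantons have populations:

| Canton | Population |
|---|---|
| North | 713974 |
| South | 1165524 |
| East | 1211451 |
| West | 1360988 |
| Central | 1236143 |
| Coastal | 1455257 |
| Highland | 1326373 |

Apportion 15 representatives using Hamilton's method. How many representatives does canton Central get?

Total 8469710; standard divisor 8469710/15 ≈ 564647.333.
Standard quotas: North 1.2645, South 2.0642, East 2.1455, West 2.4103, Central 2.1892, Coastal 2.5773, Highland 2.3490.
Lower quotas: North 1, South 2, East 2, West 2, Central 2, Coastal 2, Highland 2 (sum 13, leaving 2 seats).
Remainders in descending order: Coastal 0.5773, West 0.4103, Highland 0.3490, North 0.2645, Central 0.1892, East 0.1455, South 0.0642.
Largest remainders: Coastal, West receive the extra seats.
Central receives 2.

2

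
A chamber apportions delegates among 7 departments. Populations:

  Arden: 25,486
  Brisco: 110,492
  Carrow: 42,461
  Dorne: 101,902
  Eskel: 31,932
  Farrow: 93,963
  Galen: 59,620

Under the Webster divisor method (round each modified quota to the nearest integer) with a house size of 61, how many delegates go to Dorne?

Standard divisor 465856/61 ≈ 7636.984; standard quotas: Arden 3.337, Brisco 14.468, Carrow 5.560, Dorne 13.343, Eskel 4.181, Farrow 12.304, Galen 7.807.
Rounding to the nearest integer gives 3, 14, 6, 13, 4, 12, 8 = 60 seats, so the divisor must be adjusted.
With modified divisor 7600: modified quotas Arden 3.353, Brisco 14.538, Carrow 5.587, Dorne 13.408, Eskel 4.202, Farrow 12.364, Galen 7.845.
Rounding to the nearest integer: Arden 3, Brisco 15, Carrow 6, Dorne 13, Eskel 4, Farrow 12, Galen 8 (total 61).
Dorne receives 13.

13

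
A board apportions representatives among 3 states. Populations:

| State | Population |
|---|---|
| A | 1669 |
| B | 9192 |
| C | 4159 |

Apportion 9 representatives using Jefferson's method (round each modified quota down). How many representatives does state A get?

1

Standard divisor 15020/9 ≈ 1668.889; standard quotas: A 1.000, B 5.508, C 2.492.
Rounding down gives 1, 5, 2 = 8 seats, so the divisor must be adjusted.
With modified divisor 1500: modified quotas A 1.113, B 6.128, C 2.773.
Rounding down: A 1, B 6, C 2 (total 9).
A receives 1.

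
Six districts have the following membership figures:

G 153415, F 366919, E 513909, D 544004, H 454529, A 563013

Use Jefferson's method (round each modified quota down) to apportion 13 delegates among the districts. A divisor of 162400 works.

With modified divisor 162400: modified quotas G 0.945, F 2.259, E 3.164, D 3.350, H 2.799, A 3.467.
Rounding down: G 0, F 2, E 3, D 3, H 2, A 3 (total 13).

G: 0, F: 2, E: 3, D: 3, H: 2, A: 3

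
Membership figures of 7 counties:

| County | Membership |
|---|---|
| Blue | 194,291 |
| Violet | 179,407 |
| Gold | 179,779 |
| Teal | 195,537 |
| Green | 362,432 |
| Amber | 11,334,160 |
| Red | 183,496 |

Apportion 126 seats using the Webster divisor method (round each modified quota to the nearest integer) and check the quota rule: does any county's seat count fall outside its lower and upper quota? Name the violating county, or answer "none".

Standard quotas: Blue 1.938, Violet 1.790, Gold 1.794, Teal 1.951, Green 3.616, Amber 113.080, Red 1.831.
Webster allocation: Blue 2, Violet 2, Gold 2, Teal 2, Green 4, Amber 112, Red 2.
Amber has quota 113.080 (lower 113, upper 114) but receives 112 — outside the quota interval.

Amber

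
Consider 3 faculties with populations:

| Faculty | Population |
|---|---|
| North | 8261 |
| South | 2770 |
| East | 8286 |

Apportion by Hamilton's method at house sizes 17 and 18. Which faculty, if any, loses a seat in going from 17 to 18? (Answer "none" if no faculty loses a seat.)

South

At 17 seats: North 7, South 3, East 7.
At 18 seats: North 8, South 2, East 8.
South drops from 3 to 2.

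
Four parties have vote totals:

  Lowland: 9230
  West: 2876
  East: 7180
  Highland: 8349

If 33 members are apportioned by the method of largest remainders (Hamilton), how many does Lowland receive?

11

Total 27635; standard divisor 27635/33 ≈ 837.424.
Standard quotas: Lowland 11.0219, West 3.4343, East 8.5739, Highland 9.9699.
Lower quotas: Lowland 11, West 3, East 8, Highland 9 (sum 31, leaving 2 seats).
Remainders in descending order: Highland 0.9699, East 0.5739, West 0.4343, Lowland 0.0219.
The surplus seats go to Highland, East.
Lowland receives 11.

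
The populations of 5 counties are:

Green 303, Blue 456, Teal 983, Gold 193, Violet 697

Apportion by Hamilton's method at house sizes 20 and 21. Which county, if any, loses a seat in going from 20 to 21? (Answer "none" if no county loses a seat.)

At 20 seats: Green 2, Blue 3, Teal 8, Gold 2, Violet 5.
At 21 seats: Green 2, Blue 4, Teal 8, Gold 1, Violet 6.
Gold drops from 2 to 1.

Gold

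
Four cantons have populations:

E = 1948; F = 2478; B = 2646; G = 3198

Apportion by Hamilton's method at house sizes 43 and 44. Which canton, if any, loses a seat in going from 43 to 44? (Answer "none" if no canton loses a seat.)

none

At 43 seats: E 8, F 10, B 11, G 14.
At 44 seats: E 8, F 11, B 11, G 14.
No canton's allocation decreased.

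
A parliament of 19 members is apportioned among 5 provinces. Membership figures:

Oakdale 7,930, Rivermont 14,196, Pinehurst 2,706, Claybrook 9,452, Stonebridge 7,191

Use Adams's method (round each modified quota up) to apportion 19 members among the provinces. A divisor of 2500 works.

With modified divisor 2500: modified quotas Oakdale 3.172, Rivermont 5.678, Pinehurst 1.082, Claybrook 3.781, Stonebridge 2.876.
Rounding up: Oakdale 4, Rivermont 6, Pinehurst 2, Claybrook 4, Stonebridge 3 (total 19).

Oakdale 4; Rivermont 6; Pinehurst 2; Claybrook 4; Stonebridge 3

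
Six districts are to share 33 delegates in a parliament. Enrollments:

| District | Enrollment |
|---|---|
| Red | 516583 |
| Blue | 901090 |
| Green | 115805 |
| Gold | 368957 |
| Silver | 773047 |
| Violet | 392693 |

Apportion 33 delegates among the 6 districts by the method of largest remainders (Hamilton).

The standard divisor is 3068175/33 = 92975.
Standard quotas: Red 5.5561, Blue 9.6917, Green 1.2455, Gold 3.9683, Silver 8.3146, Violet 4.2236.
Lower quotas: Red 5, Blue 9, Green 1, Gold 3, Silver 8, Violet 4 (sum 30, leaving 3 seats).
Remainders in descending order: Gold 0.9683, Blue 0.6917, Red 0.5561, Silver 0.3146, Green 0.2455, Violet 0.2236.
Largest remainders: Gold, Blue, Red receive the extra seats.

Red: 6, Blue: 10, Green: 1, Gold: 4, Silver: 8, Violet: 4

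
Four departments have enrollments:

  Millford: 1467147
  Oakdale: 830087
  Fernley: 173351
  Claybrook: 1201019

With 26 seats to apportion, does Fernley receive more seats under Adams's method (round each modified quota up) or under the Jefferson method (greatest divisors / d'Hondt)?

Adams: Millford 10, Oakdale 6, Fernley 2, Claybrook 8.
Jefferson: Millford 10, Oakdale 6, Fernley 1, Claybrook 9.
Fernley gets 2 under Adams and 1 under Jefferson.

Adams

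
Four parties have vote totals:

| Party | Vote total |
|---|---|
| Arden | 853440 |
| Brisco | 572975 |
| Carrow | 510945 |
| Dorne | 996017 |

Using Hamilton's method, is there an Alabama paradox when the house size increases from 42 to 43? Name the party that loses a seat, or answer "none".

At 42 seats: Arden 12, Brisco 8, Carrow 8, Dorne 14.
At 43 seats: Arden 13, Brisco 8, Carrow 7, Dorne 15.
Carrow drops from 8 to 7.

Carrow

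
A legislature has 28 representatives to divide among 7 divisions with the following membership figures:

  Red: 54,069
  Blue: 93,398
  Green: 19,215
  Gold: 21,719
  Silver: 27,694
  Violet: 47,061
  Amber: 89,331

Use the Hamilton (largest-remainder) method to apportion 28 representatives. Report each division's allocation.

Standard divisor: 352487 ÷ 28 ≈ 12588.821.
Standard quotas: Red 4.2950, Blue 7.4191, Green 1.5264, Gold 1.7253, Silver 2.1999, Violet 3.7383, Amber 7.0961.
Lower quotas: Red 4, Blue 7, Green 1, Gold 1, Silver 2, Violet 3, Amber 7 (sum 25, leaving 3 seats).
Remainders in descending order: Violet 0.7383, Gold 0.7253, Green 0.5264, Blue 0.4191, Red 0.2950, Silver 0.1999, Amber 0.0961.
Largest remainders: Violet, Gold, Green receive the extra seats.

Red=4; Blue=7; Green=2; Gold=2; Silver=2; Violet=4; Amber=7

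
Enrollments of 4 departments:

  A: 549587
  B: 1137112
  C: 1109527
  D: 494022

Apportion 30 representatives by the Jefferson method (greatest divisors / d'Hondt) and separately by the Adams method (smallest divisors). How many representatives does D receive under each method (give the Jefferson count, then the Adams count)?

Jefferson: A 5, B 11, C 10, D 4.
Adams: A 5, B 10, C 10, D 5.
D gets 4 under Jefferson and 5 under Adams.

4 and 5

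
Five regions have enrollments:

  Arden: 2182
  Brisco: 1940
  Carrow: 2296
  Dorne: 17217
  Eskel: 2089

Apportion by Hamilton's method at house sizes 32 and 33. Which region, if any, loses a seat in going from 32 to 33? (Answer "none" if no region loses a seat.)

none

At 32 seats: Arden 3, Brisco 2, Carrow 3, Dorne 21, Eskel 3.
At 33 seats: Arden 3, Brisco 2, Carrow 3, Dorne 22, Eskel 3.
No region's allocation decreased.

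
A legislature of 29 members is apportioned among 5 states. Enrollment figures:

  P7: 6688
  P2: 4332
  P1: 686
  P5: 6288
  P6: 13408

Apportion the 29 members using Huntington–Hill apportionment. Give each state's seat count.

P7=6; P2=4; P1=1; P5=6; P6=12

With divisor 1111: modified quotas P7 6.020, P2 3.899, P1 0.617, P5 5.660, P6 12.068.
Geometric-mean thresholds: P7 √(6·7)=6.481, P2 √(3·4)=3.464, P1 (min 1), P5 √(5·6)=5.477, P6 √(12·13)=12.490.
Each quota rounded against its threshold gives P7 6, P2 4, P1 1, P5 6, P6 12 (total 29).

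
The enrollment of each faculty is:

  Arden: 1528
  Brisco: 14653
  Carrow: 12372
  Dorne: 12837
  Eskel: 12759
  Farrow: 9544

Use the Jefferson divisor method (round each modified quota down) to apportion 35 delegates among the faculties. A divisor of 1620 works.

With modified divisor 1620: modified quotas Arden 0.943, Brisco 9.045, Carrow 7.637, Dorne 7.924, Eskel 7.876, Farrow 5.891.
Rounding down: Arden 0, Brisco 9, Carrow 7, Dorne 7, Eskel 7, Farrow 5 (total 35).

Arden: 0, Brisco: 9, Carrow: 7, Dorne: 7, Eskel: 7, Farrow: 5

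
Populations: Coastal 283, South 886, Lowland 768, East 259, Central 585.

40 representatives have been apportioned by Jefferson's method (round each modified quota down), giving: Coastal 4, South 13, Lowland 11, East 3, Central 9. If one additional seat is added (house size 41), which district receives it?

Priority for the next seat is population ÷ (current seats + 1).
Priorities: Coastal 56.600, South 63.286, Lowland 64.000, East 64.750, Central 58.500.
Highest priority: East.

East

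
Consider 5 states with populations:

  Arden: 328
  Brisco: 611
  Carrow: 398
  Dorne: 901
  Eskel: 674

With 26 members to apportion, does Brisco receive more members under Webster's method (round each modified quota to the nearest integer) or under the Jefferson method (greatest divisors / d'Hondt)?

Jefferson

Webster: Arden 3, Brisco 5, Carrow 4, Dorne 8, Eskel 6.
Jefferson: Arden 3, Brisco 6, Carrow 3, Dorne 8, Eskel 6.
Brisco gets 5 under Webster and 6 under Jefferson.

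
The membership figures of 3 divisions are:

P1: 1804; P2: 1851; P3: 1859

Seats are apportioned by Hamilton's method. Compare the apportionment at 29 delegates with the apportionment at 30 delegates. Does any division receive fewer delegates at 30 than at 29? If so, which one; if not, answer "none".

At 29 seats: P1 9, P2 10, P3 10.
At 30 seats: P1 10, P2 10, P3 10.
No division's allocation decreased.

none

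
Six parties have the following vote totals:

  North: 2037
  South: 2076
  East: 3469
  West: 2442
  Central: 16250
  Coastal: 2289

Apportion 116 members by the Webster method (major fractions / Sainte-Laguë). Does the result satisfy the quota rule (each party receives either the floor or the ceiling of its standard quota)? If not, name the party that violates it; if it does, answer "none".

Central

Standard quotas: North 8.273, South 8.431, East 14.088, West 9.917, Central 65.994, Coastal 9.296.
Webster allocation: North 8, South 8, East 14, West 10, Central 67, Coastal 9.
Central has quota 65.994 (lower 65, upper 66) but receives 67 — outside the quota interval.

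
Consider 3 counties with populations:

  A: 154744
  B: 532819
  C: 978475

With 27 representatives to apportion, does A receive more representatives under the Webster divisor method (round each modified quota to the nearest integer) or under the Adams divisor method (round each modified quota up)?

Adams

Webster: A 2, B 9, C 16.
Adams: A 3, B 9, C 15.
A gets 2 under Webster and 3 under Adams.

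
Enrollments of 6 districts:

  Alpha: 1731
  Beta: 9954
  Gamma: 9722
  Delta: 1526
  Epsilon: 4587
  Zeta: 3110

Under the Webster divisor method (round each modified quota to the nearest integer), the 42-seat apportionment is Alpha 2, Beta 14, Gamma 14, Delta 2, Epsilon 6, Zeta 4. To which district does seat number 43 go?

Priority for the next seat is population ÷ (current seats + 0.5).
Priorities: Alpha 692.400, Beta 686.483, Gamma 670.483, Delta 610.400, Epsilon 705.692, Zeta 691.111.
Highest priority: Epsilon.

Epsilon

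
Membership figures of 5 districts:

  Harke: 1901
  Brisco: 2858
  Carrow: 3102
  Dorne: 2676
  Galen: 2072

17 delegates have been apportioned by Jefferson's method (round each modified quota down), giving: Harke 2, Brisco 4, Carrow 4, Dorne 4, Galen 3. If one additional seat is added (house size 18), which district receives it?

Priority for the next seat is population ÷ (current seats + 1).
Priorities: Harke 633.667, Brisco 571.600, Carrow 620.400, Dorne 535.200, Galen 518.000.
Highest priority: Harke.

Harke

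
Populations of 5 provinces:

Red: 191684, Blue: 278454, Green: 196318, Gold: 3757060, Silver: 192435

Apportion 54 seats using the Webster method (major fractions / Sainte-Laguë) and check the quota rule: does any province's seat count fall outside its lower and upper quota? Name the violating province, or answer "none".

Standard quotas: Red 2.242, Blue 3.258, Green 2.297, Gold 43.952, Silver 2.251.
Webster allocation: Red 2, Blue 3, Green 2, Gold 45, Silver 2.
Gold has quota 43.952 (lower 43, upper 44) but receives 45 — outside the quota interval.

Gold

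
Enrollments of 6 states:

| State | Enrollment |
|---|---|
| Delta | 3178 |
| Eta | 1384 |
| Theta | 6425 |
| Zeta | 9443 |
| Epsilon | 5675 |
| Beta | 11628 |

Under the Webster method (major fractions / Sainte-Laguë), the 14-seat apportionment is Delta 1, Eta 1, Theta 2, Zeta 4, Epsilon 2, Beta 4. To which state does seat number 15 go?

Beta

Priority for the next seat is population ÷ (current seats + 0.5).
Priorities: Delta 2118.667, Eta 922.667, Theta 2570.000, Zeta 2098.444, Epsilon 2270.000, Beta 2584.000.
Highest priority: Beta.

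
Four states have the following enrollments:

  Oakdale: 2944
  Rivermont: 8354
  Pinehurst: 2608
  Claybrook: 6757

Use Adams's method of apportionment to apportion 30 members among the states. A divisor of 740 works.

Oakdale=4, Rivermont=12, Pinehurst=4, Claybrook=10

With modified divisor 740: modified quotas Oakdale 3.978, Rivermont 11.289, Pinehurst 3.524, Claybrook 9.131.
Rounding up: Oakdale 4, Rivermont 12, Pinehurst 4, Claybrook 10 (total 30).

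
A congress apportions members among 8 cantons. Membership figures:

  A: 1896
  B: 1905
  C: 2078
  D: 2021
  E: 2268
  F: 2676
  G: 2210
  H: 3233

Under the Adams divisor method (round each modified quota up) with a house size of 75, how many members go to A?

8

Standard divisor 18287/75 ≈ 243.827; standard quotas: A 7.776, B 7.813, C 8.522, D 8.289, E 9.302, F 10.975, G 9.064, H 13.259.
Rounding up gives 8, 8, 9, 9, 10, 11, 10, 14 = 79 seats, so the divisor must be adjusted.
With modified divisor 256: modified quotas A 7.406, B 7.441, C 8.117, D 7.895, E 8.859, F 10.453, G 8.633, H 12.629.
Rounding up: A 8, B 8, C 9, D 8, E 9, F 11, G 9, H 13 (total 75).
A receives 8.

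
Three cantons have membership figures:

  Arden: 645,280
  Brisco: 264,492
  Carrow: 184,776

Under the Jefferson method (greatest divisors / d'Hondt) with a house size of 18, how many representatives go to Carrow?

3

Standard divisor 1094548/18 ≈ 60808.222; standard quotas: Arden 10.612, Brisco 4.350, Carrow 3.039.
Rounding down gives 10, 4, 3 = 17 seats, so the divisor must be adjusted.
With modified divisor 56200: modified quotas Arden 11.482, Brisco 4.706, Carrow 3.288.
Rounding down: Arden 11, Brisco 4, Carrow 3 (total 18).
Carrow receives 3.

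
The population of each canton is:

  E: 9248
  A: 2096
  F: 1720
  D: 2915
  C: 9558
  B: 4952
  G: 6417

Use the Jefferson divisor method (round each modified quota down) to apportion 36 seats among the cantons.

Standard divisor 36906/36 ≈ 1025.167; standard quotas: E 9.021, A 2.045, F 1.678, D 2.843, C 9.323, B 4.830, G 6.259.
Rounding down gives 9, 2, 1, 2, 9, 4, 6 = 33 seats, so the divisor must be adjusted.
With modified divisor 940: modified quotas E 9.838, A 2.230, F 1.830, D 3.101, C 10.168, B 5.268, G 6.827.
Rounding down: E 9, A 2, F 1, D 3, C 10, B 5, G 6 (total 36).

E: 9; A: 2; F: 1; D: 3; C: 10; B: 5; G: 6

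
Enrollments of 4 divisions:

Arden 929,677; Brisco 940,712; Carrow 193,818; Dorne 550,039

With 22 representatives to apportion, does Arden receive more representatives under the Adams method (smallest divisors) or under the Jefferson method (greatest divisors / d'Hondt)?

Jefferson

Adams: Arden 7, Brisco 8, Carrow 2, Dorne 5.
Jefferson: Arden 8, Brisco 8, Carrow 1, Dorne 5.
Arden gets 7 under Adams and 8 under Jefferson.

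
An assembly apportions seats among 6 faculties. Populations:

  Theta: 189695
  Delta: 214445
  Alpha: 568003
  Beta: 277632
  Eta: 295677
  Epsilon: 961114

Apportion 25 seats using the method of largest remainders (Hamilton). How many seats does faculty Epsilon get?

Total 2506566; standard divisor 2506566/25 ≈ 100262.64.
Standard quotas: Theta 1.8920, Delta 2.1388, Alpha 5.6652, Beta 2.7690, Eta 2.9490, Epsilon 9.5860.
Lower quotas: Theta 1, Delta 2, Alpha 5, Beta 2, Eta 2, Epsilon 9 (sum 21, leaving 4 seats).
Remainders in descending order: Eta 0.9490, Theta 0.8920, Beta 0.7690, Alpha 0.6652, Epsilon 0.5860, Delta 0.1388.
Largest remainders: Eta, Theta, Beta, Alpha receive the extra seats.
Epsilon receives 9.

9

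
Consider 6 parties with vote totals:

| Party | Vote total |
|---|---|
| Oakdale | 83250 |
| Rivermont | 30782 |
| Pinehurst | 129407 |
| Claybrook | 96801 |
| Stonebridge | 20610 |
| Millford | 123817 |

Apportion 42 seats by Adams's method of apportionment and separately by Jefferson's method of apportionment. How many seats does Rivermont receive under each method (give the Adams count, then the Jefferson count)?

Adams: Oakdale 7, Rivermont 3, Pinehurst 11, Claybrook 8, Stonebridge 2, Millford 11.
Jefferson: Oakdale 7, Rivermont 2, Pinehurst 12, Claybrook 9, Stonebridge 1, Millford 11.
Rivermont gets 3 under Adams and 2 under Jefferson.

3 and 2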